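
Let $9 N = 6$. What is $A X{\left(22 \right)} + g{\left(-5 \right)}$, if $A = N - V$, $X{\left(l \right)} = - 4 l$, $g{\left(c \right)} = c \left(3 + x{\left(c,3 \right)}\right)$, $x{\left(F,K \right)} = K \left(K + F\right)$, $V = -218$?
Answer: $- \frac{57683}{3} \approx -19228.0$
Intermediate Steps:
$N = \frac{2}{3}$ ($N = \frac{1}{9} \cdot 6 = \frac{2}{3} \approx 0.66667$)
$x{\left(F,K \right)} = K \left(F + K\right)$
$g{\left(c \right)} = c \left(12 + 3 c\right)$ ($g{\left(c \right)} = c \left(3 + 3 \left(c + 3\right)\right) = c \left(3 + 3 \left(3 + c\right)\right) = c \left(3 + \left(9 + 3 c\right)\right) = c \left(12 + 3 c\right)$)
$A = \frac{656}{3}$ ($A = \frac{2}{3} - -218 = \frac{2}{3} + 218 = \frac{656}{3} \approx 218.67$)
$A X{\left(22 \right)} + g{\left(-5 \right)} = \frac{656 \left(\left(-4\right) 22\right)}{3} + 3 \left(-5\right) \left(4 - 5\right) = \frac{656}{3} \left(-88\right) + 3 \left(-5\right) \left(-1\right) = - \frac{57728}{3} + 15 = - \frac{57683}{3}$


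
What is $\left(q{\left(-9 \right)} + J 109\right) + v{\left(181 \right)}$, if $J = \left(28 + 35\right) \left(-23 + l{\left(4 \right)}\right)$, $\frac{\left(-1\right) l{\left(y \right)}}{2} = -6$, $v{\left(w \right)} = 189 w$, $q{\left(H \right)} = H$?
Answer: $-41337$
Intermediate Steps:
$l{\left(y \right)} = 12$ ($l{\left(y \right)} = \left(-2\right) \left(-6\right) = 12$)
$J = -693$ ($J = \left(28 + 35\right) \left(-23 + 12\right) = 63 \left(-11\right) = -693$)
$\left(q{\left(-9 \right)} + J 109\right) + v{\left(181 \right)} = \left(-9 - 75537\right) + 189 \cdot 181 = \left(-9 - 75537\right) + 34209 = -75546 + 34209 = -41337$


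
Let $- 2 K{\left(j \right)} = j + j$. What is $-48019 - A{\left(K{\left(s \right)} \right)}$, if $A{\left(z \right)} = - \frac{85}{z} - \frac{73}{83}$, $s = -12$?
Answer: $- \frac{47818993}{996} \approx -48011.0$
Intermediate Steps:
$K{\left(j \right)} = - j$ ($K{\left(j \right)} = - \frac{j + j}{2} = - \frac{2 j}{2} = - j$)
$A{\left(z \right)} = - \frac{73}{83} - \frac{85}{z}$ ($A{\left(z \right)} = - \frac{85}{z} - \frac{73}{83} = - \frac{73}{83} - \frac{85}{z}$)
$-48019 - A{\left(K{\left(s \right)} \right)} = -48019 - \left(- \frac{73}{83} - \frac{85}{\left(-1\right) \left(-12\right)}\right) = -48019 - \left(- \frac{73}{83} - \frac{85}{12}\right) = -48019 - - \frac{7931}{996} = -48019 + \frac{7931}{996} = - \frac{47818993}{996}$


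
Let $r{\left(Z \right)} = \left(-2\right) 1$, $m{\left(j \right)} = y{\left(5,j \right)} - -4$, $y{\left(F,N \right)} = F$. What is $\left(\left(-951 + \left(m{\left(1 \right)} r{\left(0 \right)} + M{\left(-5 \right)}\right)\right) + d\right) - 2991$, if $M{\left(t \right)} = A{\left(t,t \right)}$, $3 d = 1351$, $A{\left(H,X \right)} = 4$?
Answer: $- \frac{10517}{3} \approx -3505.7$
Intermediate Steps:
$d = \frac{1351}{3}$ ($d = \frac{1}{3} \cdot 1351 = \frac{1351}{3} \approx 450.33$)
$M{\left(t \right)} = 4$
$m{\left(j \right)} = 9$ ($m{\left(j \right)} = 5 - -4 = 5 + 4 = 9$)
$r{\left(Z \right)} = -2$
$\left(\left(-951 + \left(m{\left(1 \right)} r{\left(0 \right)} + M{\left(-5 \right)}\right)\right) + d\right) - 2991 = \left(\left(-951 + \left(9 \left(-2\right) + 4\right)\right) + \frac{1351}{3}\right) - 2991 = \left(\left(-951 + \left(-18 + 4\right)\right) + \frac{1351}{3}\right) - 2991 = \left(\left(-951 - 14\right) + \frac{1351}{3}\right) - 2991 = \left(-965 + \frac{1351}{3}\right) - 2991 = - \frac{1544}{3} - 2991 = - \frac{10517}{3}$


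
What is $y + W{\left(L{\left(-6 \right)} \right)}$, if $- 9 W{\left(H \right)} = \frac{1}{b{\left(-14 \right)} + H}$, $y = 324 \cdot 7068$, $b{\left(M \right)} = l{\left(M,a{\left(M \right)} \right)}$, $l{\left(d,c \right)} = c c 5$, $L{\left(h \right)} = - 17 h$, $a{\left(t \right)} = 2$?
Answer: $\frac{2514455135}{1098} \approx 2.29 \cdot 10^{6}$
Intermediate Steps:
$l{\left(d,c \right)} = 5 c^{2}$ ($l{\left(d,c \right)} = c^{2} \cdot 5 = 5 c^{2}$)
$b{\left(M \right)} = 20$ ($b{\left(M \right)} = 5 \cdot 2^{2} = 5 \cdot 4 = 20$)
$y = 2290032$
$W{\left(H \right)} = - \frac{1}{9 \left(20 + H\right)}$
$y + W{\left(L{\left(-6 \right)} \right)} = 2290032 - \frac{1}{180 + 9 \left(\left(-17\right) \left(-6\right)\right)} = 2290032 - \frac{1}{180 + 9 \cdot 102} = 2290032 - \frac{1}{180 + 918} = 2290032 - \frac{1}{1098} = \frac{2514455135}{1098}$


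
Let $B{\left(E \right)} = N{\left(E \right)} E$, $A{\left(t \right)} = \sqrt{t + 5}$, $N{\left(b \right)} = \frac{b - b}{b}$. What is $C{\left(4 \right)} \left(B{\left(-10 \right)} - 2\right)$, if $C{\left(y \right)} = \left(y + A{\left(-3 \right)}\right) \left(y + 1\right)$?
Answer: $-40 - 10 \sqrt{2} \approx -54.142$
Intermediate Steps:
$N{\left(b \right)} = 0$ ($N{\left(b \right)} = \frac{0}{b} = 0$)
$A{\left(t \right)} = \sqrt{5 + t}$
$B{\left(E \right)} = 0$ ($B{\left(E \right)} = 0 E = 0$)
$C{\left(y \right)} = \left(1 + y\right) \left(y + \sqrt{2}\right)$ ($C{\left(y \right)} = \left(y + \sqrt{5 - 3}\right) \left(y + 1\right) = \left(y + \sqrt{2}\right) \left(1 + y\right) = \left(1 + y\right) \left(y + \sqrt{2}\right)$)
$C{\left(4 \right)} \left(B{\left(-10 \right)} - 2\right) = \left(4 + \sqrt{2} + 4^{2} + 4 \sqrt{2}\right) \left(0 - 2\right) = \left(4 + \sqrt{2} + 16 + 4 \sqrt{2}\right) \left(-2\right) = \left(20 + 5 \sqrt{2}\right) \left(-2\right) = -40 - 10 \sqrt{2}$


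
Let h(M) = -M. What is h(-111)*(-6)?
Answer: -666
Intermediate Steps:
h(-111)*(-6) = -1*(-111)*(-6) = 111*(-6) = -666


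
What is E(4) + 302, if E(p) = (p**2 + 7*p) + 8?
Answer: 354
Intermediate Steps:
E(p) = 8 + p**2 + 7*p
E(4) + 302 = (8 + 4**2 + 7*4) + 302 = (8 + 16 + 28) + 302 = 52 + 302 = 354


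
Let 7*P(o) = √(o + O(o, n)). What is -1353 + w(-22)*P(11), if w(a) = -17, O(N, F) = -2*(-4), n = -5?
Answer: -1353 - 17*√19/7 ≈ -1363.6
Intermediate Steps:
O(N, F) = 8
P(o) = √(8 + o)/7 (P(o) = √(o + 8)/7 = √(8 + o)/7)
-1353 + w(-22)*P(11) = -1353 - 17*√(8 + 11)/7 = -1353 - 17*√19/7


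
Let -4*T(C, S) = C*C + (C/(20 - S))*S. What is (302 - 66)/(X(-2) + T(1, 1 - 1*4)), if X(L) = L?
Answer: -5428/51 ≈ -106.43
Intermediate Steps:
T(C, S) = -C²/4 - C*S/(4*(20 - S)) (T(C, S) = -(C*C + (C/(20 - S))*S)/4 = -(C² + C*S/(20 - S))/4 = -C²/4 - C*S/(4*(20 - S)))
(302 - 66)/(X(-2) + T(1, 1 - 1*4)) = (302 - 66)/(-2 + (¼)*1*((1 - 1*4) + 20*1 - 1*1*(1 - 1*4))/(-20 + (1 - 1*4))) = 236/(-2 + (¼)*1*((1 - 4) + 20 - 1*1*(1 - 4))/(-20 + (1 - 4))) = 236/(-2 + (¼)*1*(-3 + 20 - 1*1*(-3))/(-20 - 3)) = 236/(-2 + (¼)*1*(-3 + 20 + 3)/(-23)) = 236/(-2 + (¼)*1*(-1/23)*20) = 236/(-2 - 5/23) = 236/(-51/23) = 236*(-23/51) = -5428/51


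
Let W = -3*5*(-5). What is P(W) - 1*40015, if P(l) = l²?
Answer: -34390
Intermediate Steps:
W = 75 (W = -15*(-5) = 75)
P(W) - 1*40015 = 75² - 1*40015 = 5625 - 40015 = -34390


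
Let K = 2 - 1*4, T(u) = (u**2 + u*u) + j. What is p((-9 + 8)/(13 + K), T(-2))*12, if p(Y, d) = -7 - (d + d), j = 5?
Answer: -396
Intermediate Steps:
T(u) = 5 + 2*u**2 (T(u) = (u**2 + u*u) + 5 = (u**2 + u**2) + 5 = 2*u**2 + 5 = 5 + 2*u**2)
K = -2 (K = 2 - 4 = -2)
p(Y, d) = -7 - 2*d
p((-9 + 8)/(13 + K), T(-2))*12 = (-7 - 2*(5 + 2*(-2)**2))*12 = (-7 - 2*(5 + 2*4))*12 = (-7 - 2*(5 + 8))*12 = (-7 - 2*13)*12 = (-7 - 26)*12 = -33*12 = -396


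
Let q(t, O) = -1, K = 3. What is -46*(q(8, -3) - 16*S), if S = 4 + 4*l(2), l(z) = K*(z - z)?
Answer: 2990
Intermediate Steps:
l(z) = 0 (l(z) = 3*(z - z) = 3*0 = 0)
S = 4 (S = 4 + 4*0 = 4 + 0 = 4)
-46*(q(8, -3) - 16*S) = -46*(-1 - 16*4) = -46*(-1 - 64) = -46*(-65) = 2990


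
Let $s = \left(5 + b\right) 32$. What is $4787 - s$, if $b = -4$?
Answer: $4755$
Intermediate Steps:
$s = 32$ ($s = \left(5 - 4\right) 32 = 1 \cdot 32 = 32$)
$4787 - s = 4787 - 32 = 4755$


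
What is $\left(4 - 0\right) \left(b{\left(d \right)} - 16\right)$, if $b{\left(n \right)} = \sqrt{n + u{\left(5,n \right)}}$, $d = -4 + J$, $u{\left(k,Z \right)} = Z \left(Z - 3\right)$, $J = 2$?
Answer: $-64 + 8 \sqrt{2} \approx -52.686$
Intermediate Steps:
$u{\left(k,Z \right)} = Z \left(-3 + Z\right)$
$d = -2$ ($d = -4 + 2 = -2$)
$b{\left(n \right)} = \sqrt{n + n \left(-3 + n\right)}$
$\left(4 - 0\right) \left(b{\left(d \right)} - 16\right) = \left(4 - 0\right) \left(\sqrt{- 2 \left(-2 - 2\right)} - 16\right) = \left(4 + 0\right) \left(\sqrt{\left(-2\right) \left(-4\right)} - 16\right) = 4 \left(\sqrt{8} - 16\right) = 4 \left(2 \sqrt{2} - 16\right) = 4 \left(-16 + 2 \sqrt{2}\right) = -64 + 8 \sqrt{2}$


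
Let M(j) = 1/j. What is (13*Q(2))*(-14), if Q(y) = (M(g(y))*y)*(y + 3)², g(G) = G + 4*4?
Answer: -4550/9 ≈ -505.56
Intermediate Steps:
g(G) = 16 + G (g(G) = G + 16 = 16 + G)
Q(y) = y*(3 + y)²/(16 + y) (Q(y) = (y/(16 + y))*(y + 3)² = (y/(16 + y))*(3 + y)² = y*(3 + y)²/(16 + y))
(13*Q(2))*(-14) = (13*(2*(3 + 2)²/(16 + 2)))*(-14) = (13*(2*5²/18))*(-14) = (13*(2*25*(1/18)))*(-14) = (13*(25/9))*(-14) = (325/9)*(-14) = -4550/9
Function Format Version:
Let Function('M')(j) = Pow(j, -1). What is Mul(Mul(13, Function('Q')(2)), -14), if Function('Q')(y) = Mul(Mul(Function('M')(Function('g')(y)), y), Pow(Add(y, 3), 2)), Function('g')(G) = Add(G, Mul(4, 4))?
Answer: Rational(-4550, 9) ≈ -505.56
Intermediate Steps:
Function('g')(G) = Add(16, G) (Function('g')(G) = Add(G, 16) = Add(16, G))
Function('Q')(y) = Mul(y, Pow(Add(3, y), 2), Pow(Add(16, y), -1)) (Function('Q')(y) = Mul(Mul(Pow(Add(16, y), -1), y), Pow(Add(y, 3), 2)) = Mul(Mul(y, Pow(Add(16, y), -1)), Pow(Add(3, y), 2)) = Mul(y, Pow(Add(3, y), 2), Pow(Add(16, y), -1)))
Mul(Mul(13, Function('Q')(2)), -14) = Mul(Mul(13, Mul(2, Pow(Add(3, 2), 2), Pow(Add(16, 2), -1))), -14) = Mul(Mul(13, Mul(2, Pow(5, 2), Pow(18, -1))), -14) = Mul(Mul(13, Mul(2, 25, Rational(1, 18))), -14) = Mul(Mul(13, Rational(25, 9)), -14) = Mul(Rational(325, 9), -14) = Rational(-4550, 9)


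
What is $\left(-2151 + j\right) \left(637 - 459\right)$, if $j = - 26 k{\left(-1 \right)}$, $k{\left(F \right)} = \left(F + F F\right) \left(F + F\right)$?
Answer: $-382878$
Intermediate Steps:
$k{\left(F \right)} = 2 F \left(F + F^{2}\right)$ ($k{\left(F \right)} = \left(F + F^{2}\right) 2 F = 2 F \left(F + F^{2}\right)$)
$j = 0$ ($j = - 26 \cdot 2 \left(-1\right)^{2} \left(1 - 1\right) = - 26 \cdot 2 \cdot 1 \cdot 0 = \left(-26\right) 0 = 0$)
$\left(-2151 + j\right) \left(637 - 459\right) = \left(-2151 + 0\right) \left(637 - 459\right) = \left(-2151\right) 178 = -382878$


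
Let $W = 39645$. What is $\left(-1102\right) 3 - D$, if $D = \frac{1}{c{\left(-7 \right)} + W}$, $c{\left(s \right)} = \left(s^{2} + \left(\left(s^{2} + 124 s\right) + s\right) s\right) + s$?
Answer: $- \frac{150320515}{45469} \approx -3306.0$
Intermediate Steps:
$c{\left(s \right)} = s + s^{2} + s \left(s^{2} + 125 s\right)$ ($c{\left(s \right)} = \left(s^{2} + \left(s^{2} + 125 s\right) s\right) + s = \left(s^{2} + s \left(s^{2} + 125 s\right)\right) + s = s + s^{2} + s \left(s^{2} + 125 s\right)$)
$D = \frac{1}{45469}$ ($D = \frac{1}{- 7 \left(1 + \left(-7\right)^{2} + 126 \left(-7\right)\right) + 39645} = \frac{1}{- 7 \left(1 + 49 - 882\right) + 39645} = \frac{1}{\left(-7\right) \left(-832\right) + 39645} = \frac{1}{5824 + 39645} = \frac{1}{45469} \approx 2.1993 \cdot 10^{-5}$)
$\left(-1102\right) 3 - D = \left(-1102\right) 3 - \frac{1}{45469} = -3306 - \frac{1}{45469} = - \frac{150320515}{45469}$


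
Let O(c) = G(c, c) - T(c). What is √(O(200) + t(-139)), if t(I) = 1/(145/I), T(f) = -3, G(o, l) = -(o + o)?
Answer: 2*I*√2091770/145 ≈ 19.949*I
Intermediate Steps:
G(o, l) = -2*o
t(I) = I/145
O(c) = 3 - 2*c (O(c) = -2*c - 1*(-3) = -2*c + 3 = 3 - 2*c)
√(O(200) + t(-139)) = √((3 - 2*200) + (1/145)*(-139)) = √((3 - 400) - 139/145) = √(-397 - 139/145) = √(-57704/145) = 2*I*√2091770/145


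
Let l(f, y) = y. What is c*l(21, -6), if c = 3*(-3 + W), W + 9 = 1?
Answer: 198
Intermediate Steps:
W = -8 (W = -9 + 1 = -8)
c = -33 (c = 3*(-3 - 8) = 3*(-11) = -33)
c*l(21, -6) = -33*(-6) = 198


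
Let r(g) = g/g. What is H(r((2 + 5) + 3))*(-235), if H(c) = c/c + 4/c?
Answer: -1175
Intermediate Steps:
r(g) = 1
H(c) = 1 + 4/c
H(r((2 + 5) + 3))*(-235) = ((4 + 1)/1)*(-235) = (1*5)*(-235) = 5*(-235) = -1175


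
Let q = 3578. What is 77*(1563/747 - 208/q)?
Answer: 69775321/445461 ≈ 156.64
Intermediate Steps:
77*(1563/747 - 208/q) = 77*(1563/747 - 208/3578) = 77*(1563*(1/747) - 208*1/3578) = 77*(521/249 - 104/1789) = 77*(906173/445461) = 69775321/445461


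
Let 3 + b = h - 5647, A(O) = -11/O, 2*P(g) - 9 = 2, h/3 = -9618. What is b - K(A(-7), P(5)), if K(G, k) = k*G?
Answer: -483177/14 ≈ -34513.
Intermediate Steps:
h = -28854 (h = 3*(-9618) = -28854)
P(g) = 11/2 (P(g) = 9/2 + (½)*2 = 9/2 + 1 = 11/2)
b = -34504 (b = -3 + (-28854 - 5647) = -3 - 34501 = -34504)
K(G, k) = G*k
b - K(A(-7), P(5)) = -34504 - (-11/(-7))*11/2 = -34504 - (-11*(-⅐))*11/2 = -34504 - 11*11/(7*2) = -34504 - 1*121/14 = -34504 - 121/14 = -483177/14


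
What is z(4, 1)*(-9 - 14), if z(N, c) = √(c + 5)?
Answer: -23*√6 ≈ -56.338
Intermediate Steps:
z(N, c) = √(5 + c)
z(4, 1)*(-9 - 14) = √(5 + 1)*(-9 - 14) = √6*(-23) = -23*√6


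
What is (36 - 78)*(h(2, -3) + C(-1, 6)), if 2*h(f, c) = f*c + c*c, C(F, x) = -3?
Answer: 63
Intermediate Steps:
h(f, c) = c²/2 + c*f/2 (h(f, c) = (f*c + c*c)/2 = (c*f + c²)/2 = (c² + c*f)/2 = c²/2 + c*f/2)
(36 - 78)*(h(2, -3) + C(-1, 6)) = (36 - 78)*((½)*(-3)*(-3 + 2) - 3) = -42*((½)*(-3)*(-1) - 3) = -42*(3/2 - 3) = -42*(-3/2) = 63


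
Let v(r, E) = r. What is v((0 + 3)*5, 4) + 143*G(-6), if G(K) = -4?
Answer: -557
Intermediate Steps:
v((0 + 3)*5, 4) + 143*G(-6) = (0 + 3)*5 + 143*(-4) = 3*5 - 572 = 15 - 572 = -557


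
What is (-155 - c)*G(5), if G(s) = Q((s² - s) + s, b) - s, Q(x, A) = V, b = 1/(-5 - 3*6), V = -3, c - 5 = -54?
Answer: 848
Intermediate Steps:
c = -49 (c = 5 - 54 = -49)
b = -1/23 (b = 1/(-5 - 18) = 1/(-23) = -1/23 ≈ -0.043478)
Q(x, A) = -3
G(s) = -3 - s
(-155 - c)*G(5) = (-155 - 1*(-49))*(-3 - 1*5) = (-155 + 49)*(-3 - 5) = -106*(-8) = 848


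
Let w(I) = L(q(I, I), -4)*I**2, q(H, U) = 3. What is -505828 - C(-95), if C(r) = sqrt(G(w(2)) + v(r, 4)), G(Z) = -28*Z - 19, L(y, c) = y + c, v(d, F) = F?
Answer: -505828 - sqrt(97) ≈ -5.0584e+5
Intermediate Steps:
L(y, c) = c + y
w(I) = -I**2 (w(I) = (-4 + 3)*I**2 = -I**2)
G(Z) = -19 - 28*Z
C(r) = sqrt(97) (C(r) = sqrt((-19 - (-28)*2**2) + 4) = sqrt((-19 - (-28)*4) + 4) = sqrt((-19 - 28*(-4)) + 4) = sqrt((-19 + 112) + 4) = sqrt(93 + 4) = sqrt(97))
-505828 - C(-95) = -505828 - sqrt(97)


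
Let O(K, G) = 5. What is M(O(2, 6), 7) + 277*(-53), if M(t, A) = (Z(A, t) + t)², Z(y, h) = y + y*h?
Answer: -12472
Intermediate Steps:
Z(y, h) = y + h*y
M(t, A) = (t + A*(1 + t))² (M(t, A) = (A*(1 + t) + t)² = (t + A*(1 + t))²)
M(O(2, 6), 7) + 277*(-53) = (5 + 7*(1 + 5))² + 277*(-53) = (5 + 7*6)² - 14681 = (5 + 42)² - 14681 = 47² - 14681 = 2209 - 14681 = -12472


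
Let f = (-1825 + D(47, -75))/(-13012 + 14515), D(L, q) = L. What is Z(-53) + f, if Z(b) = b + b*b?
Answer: 4140490/1503 ≈ 2754.8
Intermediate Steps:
Z(b) = b + b²
f = -1778/1503 (f = (-1825 + 47)/(-13012 + 14515) = -1778/1503 ≈ -1.1830)
Z(-53) + f = -53*(1 - 53) - 1778/1503 = -53*(-52) - 1778/1503 = 2756 - 1778/1503 = 4140490/1503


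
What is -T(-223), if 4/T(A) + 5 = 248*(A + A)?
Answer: 4/110613 ≈ 3.6162e-5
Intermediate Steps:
T(A) = 4/(-5 + 496*A) (T(A) = 4/(-5 + 248*(A + A)) = 4/(-5 + 248*(2*A)) = 4/(-5 + 496*A))
-T(-223) = -4/(-5 + 496*(-223)) = -4/(-5 - 110608) = -4/(-110613) = -4*(-1)/110613 = -1*(-4/110613) = 4/110613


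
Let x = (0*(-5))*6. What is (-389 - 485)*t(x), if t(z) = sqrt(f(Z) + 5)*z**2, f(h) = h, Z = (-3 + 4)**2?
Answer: 0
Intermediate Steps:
Z = 1 (Z = 1**2 = 1)
x = 0 (x = 0*6 = 0)
t(z) = sqrt(6)*z**2 (t(z) = sqrt(1 + 5)*z**2 = sqrt(6)*z**2)
(-389 - 485)*t(x) = (-389 - 485)*(sqrt(6)*0**2) = -874*sqrt(6)*0 = -874*0 = 0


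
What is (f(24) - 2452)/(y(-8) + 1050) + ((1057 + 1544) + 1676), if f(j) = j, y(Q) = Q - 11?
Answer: 4407159/1031 ≈ 4274.6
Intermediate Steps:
y(Q) = -11 + Q
(f(24) - 2452)/(y(-8) + 1050) + ((1057 + 1544) + 1676) = (24 - 2452)/((-11 - 8) + 1050) + ((1057 + 1544) + 1676) = -2428/(-19 + 1050) + (2601 + 1676) = -2428/1031 + 4277 = 4407159/1031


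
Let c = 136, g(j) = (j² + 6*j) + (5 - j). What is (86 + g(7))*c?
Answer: 23800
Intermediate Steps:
g(j) = 5 + j² + 5*j
(86 + g(7))*c = (86 + (5 + 7² + 5*7))*136 = (86 + (5 + 49 + 35))*136 = (86 + 89)*136 = 175*136 = 23800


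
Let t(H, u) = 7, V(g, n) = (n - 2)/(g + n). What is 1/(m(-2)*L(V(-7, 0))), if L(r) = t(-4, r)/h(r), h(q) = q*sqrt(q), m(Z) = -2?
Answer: -sqrt(14)/343 ≈ -0.010909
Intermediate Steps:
V(g, n) = (-2 + n)/(g + n)
h(q) = q**(3/2)
L(r) = 7/r**(3/2) (L(r) = 7/(r**(3/2)) = 7/r**(3/2))
1/(m(-2)*L(V(-7, 0))) = 1/(-14/((-2 + 0)/(-7 + 0))**(3/2)) = 1/(-14/(-2/(-7))**(3/2)) = 1/(-14/(-1/7*(-2))**(3/2)) = 1/(-14/(2/7)**(3/2)) = 1/(-14*7*sqrt(14)/4) = 1/(-49*sqrt(14)/2) = -sqrt(14)/343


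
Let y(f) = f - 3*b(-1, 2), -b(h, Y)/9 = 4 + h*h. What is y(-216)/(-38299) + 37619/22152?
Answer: 1442564393/848399448 ≈ 1.7003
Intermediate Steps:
b(h, Y) = -36 - 9*h**2 (b(h, Y) = -9*(4 + h*h) = -9*(4 + h**2) = -36 - 9*h**2)
y(f) = 135 + f (y(f) = f - 3*(-36 - 9*(-1)**2) = f - 3*(-36 - 9*1) = f - 3*(-36 - 9) = f - 3*(-45) = f + 135 = 135 + f)
y(-216)/(-38299) + 37619/22152 = (135 - 216)/(-38299) + 37619/22152 = -81*(-1/38299) + 37619*(1/22152) = 81/38299 + 37619/22152 = 1442564393/848399448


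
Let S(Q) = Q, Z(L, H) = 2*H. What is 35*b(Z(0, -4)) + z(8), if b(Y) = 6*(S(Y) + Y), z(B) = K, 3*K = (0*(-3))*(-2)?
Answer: -3360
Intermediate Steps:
K = 0 (K = ((0*(-3))*(-2))/3 = (0*(-2))/3 = (1/3)*0 = 0)
z(B) = 0
b(Y) = 12*Y (b(Y) = 6*(Y + Y) = 6*(2*Y) = 12*Y)
35*b(Z(0, -4)) + z(8) = 35*(12*(2*(-4))) + 0 = 35*(12*(-8)) + 0 = 35*(-96) + 0 = -3360 + 0 = -3360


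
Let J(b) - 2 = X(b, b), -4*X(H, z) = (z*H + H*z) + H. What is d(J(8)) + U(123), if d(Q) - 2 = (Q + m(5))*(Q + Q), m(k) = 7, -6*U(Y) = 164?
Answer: 4724/3 ≈ 1574.7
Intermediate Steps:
U(Y) = -82/3 (U(Y) = -⅙*164 = -82/3)
X(H, z) = -H/4 - H*z/2 (X(H, z) = -((z*H + H*z) + H)/4 = -((H*z + H*z) + H)/4 = -(2*H*z + H)/4 = -(H + 2*H*z)/4 = -H/4 - H*z/2)
J(b) = 2 - b*(1 + 2*b)/4
d(Q) = 2 + 2*Q*(7 + Q) (d(Q) = 2 + (Q + 7)*(Q + Q) = 2 + (7 + Q)*(2*Q) = 2 + 2*Q*(7 + Q))
d(J(8)) + U(123) = (2 + 2*(2 - ¼*8*(1 + 2*8))² + 14*(2 - ¼*8*(1 + 2*8))) - 82/3 = (2 + 2*(2 - ¼*8*(1 + 16))² + 14*(2 - ¼*8*(1 + 16))) - 82/3 = (2 + 2*(2 - ¼*8*17)² + 14*(2 - ¼*8*17)) - 82/3 = (2 + 2*(2 - 34)² + 14*(2 - 34)) - 82/3 = (2 + 2*(-32)² + 14*(-32)) - 82/3 = (2 + 2*1024 - 448) - 82/3 = (2 + 2048 - 448) - 82/3 = 1602 - 82/3 = 4724/3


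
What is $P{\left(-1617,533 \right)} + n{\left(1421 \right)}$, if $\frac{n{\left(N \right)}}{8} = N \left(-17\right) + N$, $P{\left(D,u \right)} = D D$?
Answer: $2432801$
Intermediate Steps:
$P{\left(D,u \right)} = D^{2}$
$n{\left(N \right)} = - 128 N$ ($n{\left(N \right)} = 8 \left(N \left(-17\right) + N\right) = 8 \left(- 17 N + N\right) = 8 \left(- 16 N\right) = - 128 N$)
$P{\left(-1617,533 \right)} + n{\left(1421 \right)} = \left(-1617\right)^{2} - 181888 = 2614689 - 181888 = 2432801$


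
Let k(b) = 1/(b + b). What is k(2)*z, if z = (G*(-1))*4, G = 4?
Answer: -4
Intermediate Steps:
k(b) = 1/(2*b)
z = -16 (z = (4*(-1))*4 = -4*4 = -16)
k(2)*z = ((½)/2)*(-16) = ((½)*(½))*(-16) = (¼)*(-16) = -4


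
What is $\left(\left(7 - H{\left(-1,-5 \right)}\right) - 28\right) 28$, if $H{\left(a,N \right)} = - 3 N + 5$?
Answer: $-1148$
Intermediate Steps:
$H{\left(a,N \right)} = 5 - 3 N$
$\left(\left(7 - H{\left(-1,-5 \right)}\right) - 28\right) 28 = \left(\left(7 - \left(5 - -15\right)\right) - 28\right) 28 = \left(\left(7 - \left(5 + 15\right)\right) - 28\right) 28 = \left(\left(7 - 20\right) - 28\right) 28 = \left(-13 - 28\right) 28 = \left(-41\right) 28 = -1148$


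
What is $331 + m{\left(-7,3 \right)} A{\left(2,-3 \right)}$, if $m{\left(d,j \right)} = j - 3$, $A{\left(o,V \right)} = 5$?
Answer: $331$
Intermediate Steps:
$m{\left(d,j \right)} = -3 + j$
$331 + m{\left(-7,3 \right)} A{\left(2,-3 \right)} = 331 + \left(-3 + 3\right) 5 = 331 + 0 \cdot 5 = 331 + 0 = 331$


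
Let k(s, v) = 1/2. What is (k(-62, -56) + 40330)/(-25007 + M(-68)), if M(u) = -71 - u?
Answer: -80661/50020 ≈ -1.6126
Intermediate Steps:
k(s, v) = ½
(k(-62, -56) + 40330)/(-25007 + M(-68)) = (½ + 40330)/(-25007 + (-71 - 1*(-68))) = 80661/(2*(-25007 + (-71 + 68))) = 80661/(2*(-25007 - 3)) = (80661/2)/(-25010) = (80661/2)*(-1/25010) = -80661/50020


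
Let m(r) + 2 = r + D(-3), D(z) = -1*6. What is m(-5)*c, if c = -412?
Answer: 5356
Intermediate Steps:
D(z) = -6
m(r) = -8 + r (m(r) = -2 + (r - 6) = -2 + (-6 + r) = -8 + r)
m(-5)*c = (-8 - 5)*(-412) = -13*(-412) = 5356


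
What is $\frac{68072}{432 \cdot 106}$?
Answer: $\frac{8509}{5724} \approx 1.4865$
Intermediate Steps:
$\frac{68072}{432 \cdot 106} = \frac{68072}{45792} = 68072 \cdot \frac{1}{45792} = \frac{8509}{5724}$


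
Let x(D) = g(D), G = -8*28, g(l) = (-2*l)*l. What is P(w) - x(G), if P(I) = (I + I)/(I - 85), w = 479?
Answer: 19769823/197 ≈ 1.0035e+5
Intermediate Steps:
g(l) = -2*l**2
G = -224
x(D) = -2*D**2
P(I) = 2*I/(-85 + I) (P(I) = (2*I)/(-85 + I) = 2*I/(-85 + I))
P(w) - x(G) = 2*479/(-85 + 479) - (-2)*(-224)**2 = 2*479/394 - (-2)*50176 = 2*479*(1/394) - 1*(-100352) = 479/197 + 100352 = 19769823/197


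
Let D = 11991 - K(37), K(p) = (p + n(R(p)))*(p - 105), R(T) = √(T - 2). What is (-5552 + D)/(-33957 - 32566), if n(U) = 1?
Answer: -9023/66523 ≈ -0.13564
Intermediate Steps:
R(T) = √(-2 + T)
K(p) = (1 + p)*(-105 + p) (K(p) = (p + 1)*(p - 105) = (1 + p)*(-105 + p))
D = 14575 (D = 11991 - (-105 + 37² - 104*37) = 11991 - (-105 + 1369 - 3848) = 11991 - 1*(-2584) = 11991 + 2584 = 14575)
(-5552 + D)/(-33957 - 32566) = (-5552 + 14575)/(-33957 - 32566) = 9023/(-66523) = 9023*(-1/66523) = -9023/66523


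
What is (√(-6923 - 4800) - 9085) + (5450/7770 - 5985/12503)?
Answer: -88257075845/9714831 + I*√11723 ≈ -9084.8 + 108.27*I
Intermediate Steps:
(√(-6923 - 4800) - 9085) + (5450/7770 - 5985/12503) = (√(-11723) - 9085) + (5450*(1/7770) - 5985*1/12503) = (I*√11723 - 9085) + (545/777 - 5985/12503) = (-9085 + I*√11723) + 2163790/9714831 = -88257075845/9714831 + I*√11723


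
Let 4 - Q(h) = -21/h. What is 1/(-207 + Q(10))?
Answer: -10/2009 ≈ -0.0049776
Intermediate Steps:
Q(h) = 4 + 21/h (Q(h) = 4 - (-21)/h = 4 + 21/h)
1/(-207 + Q(10)) = 1/(-207 + (4 + 21/10)) = 1/(-207 + 61/10) = 1/(-2009/10) = -10/2009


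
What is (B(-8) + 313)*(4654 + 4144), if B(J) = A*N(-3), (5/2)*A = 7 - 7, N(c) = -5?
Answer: 2753774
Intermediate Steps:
A = 0 (A = 2*(7 - 7)/5 = (⅖)*0 = 0)
B(J) = 0 (B(J) = 0*(-5) = 0)
(B(-8) + 313)*(4654 + 4144) = (0 + 313)*(4654 + 4144) = 313*8798 = 2753774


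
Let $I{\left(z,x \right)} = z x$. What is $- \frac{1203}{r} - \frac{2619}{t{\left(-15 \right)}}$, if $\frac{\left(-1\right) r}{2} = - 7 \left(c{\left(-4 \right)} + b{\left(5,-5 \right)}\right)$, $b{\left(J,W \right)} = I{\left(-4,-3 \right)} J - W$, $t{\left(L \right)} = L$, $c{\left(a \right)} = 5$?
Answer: $\frac{33981}{196} \approx 173.37$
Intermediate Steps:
$I{\left(z,x \right)} = x z$
$b{\left(J,W \right)} = - W + 12 J$ ($b{\left(J,W \right)} = \left(-3\right) \left(-4\right) J - W = 12 J - W = - W + 12 J$)
$r = 980$ ($r = - 2 \left(- 7 \left(5 + \left(\left(-1\right) \left(-5\right) + 12 \cdot 5\right)\right)\right) = - 2 \left(- 7 \left(5 + \left(5 + 60\right)\right)\right) = - 2 \left(- 7 \left(5 + 65\right)\right) = - 2 \left(\left(-7\right) 70\right) = \left(-2\right) \left(-490\right) = 980$)
$- \frac{1203}{r} - \frac{2619}{t{\left(-15 \right)}} = - \frac{1203}{980} - \frac{2619}{-15} = \left(-1203\right) \frac{1}{980} - - \frac{873}{5} = - \frac{1203}{980} + \frac{873}{5} = \frac{33981}{196}$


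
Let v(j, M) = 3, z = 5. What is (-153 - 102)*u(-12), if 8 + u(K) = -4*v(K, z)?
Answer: 5100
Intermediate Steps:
u(K) = -20 (u(K) = -8 - 4*3 = -8 - 12 = -20)
(-153 - 102)*u(-12) = (-153 - 102)*(-20) = -255*(-20) = 5100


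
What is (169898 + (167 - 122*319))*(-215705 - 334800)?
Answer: -72197079235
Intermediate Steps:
(169898 + (167 - 122*319))*(-215705 - 334800) = (169898 + (167 - 38918))*(-550505) = (169898 - 38751)*(-550505) = 131147*(-550505) = -72197079235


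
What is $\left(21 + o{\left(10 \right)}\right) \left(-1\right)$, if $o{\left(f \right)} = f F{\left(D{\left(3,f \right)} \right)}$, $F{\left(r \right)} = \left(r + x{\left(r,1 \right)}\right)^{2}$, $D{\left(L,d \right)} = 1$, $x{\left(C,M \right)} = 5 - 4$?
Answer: $-61$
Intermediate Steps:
$x{\left(C,M \right)} = 1$ ($x{\left(C,M \right)} = 5 - 4 = 1$)
$F{\left(r \right)} = \left(1 + r\right)^{2}$ ($F{\left(r \right)} = \left(r + 1\right)^{2} = \left(1 + r\right)^{2}$)
$o{\left(f \right)} = 4 f$ ($o{\left(f \right)} = f \left(1 + 1\right)^{2} = f 2^{2} = f 4 = 4 f$)
$\left(21 + o{\left(10 \right)}\right) \left(-1\right) = \left(21 + 4 \cdot 10\right) \left(-1\right) = \left(21 + 40\right) \left(-1\right) = 61 \left(-1\right) = -61$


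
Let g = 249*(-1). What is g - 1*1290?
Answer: -1539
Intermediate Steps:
g = -249
g - 1*1290 = -249 - 1*1290 = -249 - 1290 = -1539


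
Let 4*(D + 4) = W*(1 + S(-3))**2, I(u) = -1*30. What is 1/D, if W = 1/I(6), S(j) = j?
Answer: -30/121 ≈ -0.24793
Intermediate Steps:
I(u) = -30
W = -1/30 (W = 1/(-30) = -1/30 ≈ -0.033333)
D = -121/30 (D = -4 + (-(1 - 3)**2/30)/4 = -4 + (-1/30*(-2)**2)/4 = -4 + (-1/30*4)/4 = -4 + (1/4)*(-2/15) = -4 - 1/30 = -121/30 ≈ -4.0333)
1/D = 1/(-121/30) = -30/121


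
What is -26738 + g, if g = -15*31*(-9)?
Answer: -22553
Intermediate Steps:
g = 4185 (g = -465*(-9) = 4185)
-26738 + g = -26738 + 4185 = -22553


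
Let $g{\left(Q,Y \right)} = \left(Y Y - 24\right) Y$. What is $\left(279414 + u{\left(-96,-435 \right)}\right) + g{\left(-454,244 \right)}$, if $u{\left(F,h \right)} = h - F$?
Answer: $14800003$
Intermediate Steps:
$g{\left(Q,Y \right)} = Y \left(-24 + Y^{2}\right)$ ($g{\left(Q,Y \right)} = \left(Y^{2} - 24\right) Y = \left(-24 + Y^{2}\right) Y = Y \left(-24 + Y^{2}\right)$)
$\left(279414 + u{\left(-96,-435 \right)}\right) + g{\left(-454,244 \right)} = \left(279414 - 339\right) + 244 \left(-24 + 244^{2}\right) = \left(279414 + \left(-435 + 96\right)\right) + 244 \left(-24 + 59536\right) = \left(279414 - 339\right) + 244 \cdot 59512 = 279075 + 14520928 = 14800003$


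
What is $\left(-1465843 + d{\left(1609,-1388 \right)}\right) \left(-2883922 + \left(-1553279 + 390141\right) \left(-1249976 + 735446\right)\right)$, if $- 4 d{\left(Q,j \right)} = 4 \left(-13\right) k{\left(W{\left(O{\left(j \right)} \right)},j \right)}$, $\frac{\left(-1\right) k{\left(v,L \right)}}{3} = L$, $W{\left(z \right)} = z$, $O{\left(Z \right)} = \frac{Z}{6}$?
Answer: $-844861757018073998$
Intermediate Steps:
$O{\left(Z \right)} = \frac{Z}{6}$ ($O{\left(Z \right)} = Z \frac{1}{6} = \frac{Z}{6}$)
$k{\left(v,L \right)} = - 3 L$
$d{\left(Q,j \right)} = - 39 j$ ($d{\left(Q,j \right)} = - \frac{4 \left(-13\right) \left(- 3 j\right)}{4} = - \frac{\left(-52\right) \left(- 3 j\right)}{4} = - \frac{156 j}{4} = - 39 j$)
$\left(-1465843 + d{\left(1609,-1388 \right)}\right) \left(-2883922 + \left(-1553279 + 390141\right) \left(-1249976 + 735446\right)\right) = \left(-1465843 - -54132\right) \left(-2883922 + \left(-1553279 + 390141\right) \left(-1249976 + 735446\right)\right) = \left(-1465843 + 54132\right) \left(-2883922 - -598469395140\right) = - 1411711 \left(-2883922 + 598469395140\right) = \left(-1411711\right) 598466511218 = -844861757018073998$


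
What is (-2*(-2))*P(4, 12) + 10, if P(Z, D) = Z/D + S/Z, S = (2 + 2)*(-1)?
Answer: 22/3 ≈ 7.3333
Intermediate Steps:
S = -4 (S = 4*(-1) = -4)
P(Z, D) = -4/Z + Z/D (P(Z, D) = Z/D - 4/Z = -4/Z + Z/D)
(-2*(-2))*P(4, 12) + 10 = (-2*(-2))*(-4/4 + 4/12) + 10 = 4*(-4*¼ + 4*(1/12)) + 10 = 4*(-1 + ⅓) + 10 = 4*(-⅔) + 10 = -8/3 + 10 = 22/3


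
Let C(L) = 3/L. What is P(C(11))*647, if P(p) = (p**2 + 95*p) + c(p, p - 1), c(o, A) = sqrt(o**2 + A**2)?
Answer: 2034168/121 + 647*sqrt(73)/11 ≈ 17314.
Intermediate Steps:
c(o, A) = sqrt(A**2 + o**2)
P(p) = p**2 + sqrt(p**2 + (-1 + p)**2) + 95*p (P(p) = (p**2 + 95*p) + sqrt((p - 1)**2 + p**2) = (p**2 + 95*p) + sqrt((-1 + p)**2 + p**2) = (p**2 + 95*p) + sqrt(p**2 + (-1 + p)**2) = p**2 + sqrt(p**2 + (-1 + p)**2) + 95*p)
P(C(11))*647 = ((3/11)**2 + sqrt((3/11)**2 + (-1 + 3/11)**2) + 95*(3/11))*647 = (9/121 + sqrt(9/121 + (-8/11)**2) + 285/11)*647 = (9/121 + sqrt(9/121 + 64/121) + 285/11)*647 = (9/121 + sqrt(73/121) + 285/11)*647 = (9/121 + sqrt(73)/11 + 285/11)*647 = (3144/121 + sqrt(73)/11)*647 = 2034168/121 + 647*sqrt(73)/11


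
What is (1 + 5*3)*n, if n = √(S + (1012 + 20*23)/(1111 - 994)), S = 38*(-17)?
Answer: 16*I*√963430/39 ≈ 402.69*I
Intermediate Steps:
S = -646
n = I*√963430/39 (n = √(-646 + (1012 + 20*23)/(1111 - 994)) = √(-646 + (1012 + 460)/117) = √(-646 + 1472*(1/117)) = √(-646 + 1472/117) = √(-74110/117) = I*√963430/39 ≈ 25.168*I)
(1 + 5*3)*n = (1 + 5*3)*(I*√963430/39) = (1 + 15)*(I*√963430/39) = 16*(I*√963430/39) = 16*I*√963430/39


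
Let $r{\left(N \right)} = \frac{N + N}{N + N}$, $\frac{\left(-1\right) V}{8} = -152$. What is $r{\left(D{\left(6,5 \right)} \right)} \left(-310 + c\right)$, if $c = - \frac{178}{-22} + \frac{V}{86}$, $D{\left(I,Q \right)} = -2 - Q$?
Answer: $- \frac{136115}{473} \approx -287.77$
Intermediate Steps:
$V = 1216$ ($V = \left(-8\right) \left(-152\right) = 1216$)
$r{\left(N \right)} = 1$ ($r{\left(N \right)} = \frac{2 N}{2 N} = 2 N \frac{1}{2 N} = 1$)
$c = \frac{10515}{473}$ ($c = - \frac{178}{-22} + \frac{1216}{86} = \left(-178\right) \left(- \frac{1}{22}\right) + 1216 \cdot \frac{1}{86} = \frac{89}{11} + \frac{608}{43} = \frac{10515}{473} \approx 22.23$)
$r{\left(D{\left(6,5 \right)} \right)} \left(-310 + c\right) = 1 \left(-310 + \frac{10515}{473}\right) = 1 \left(- \frac{136115}{473}\right) = - \frac{136115}{473}$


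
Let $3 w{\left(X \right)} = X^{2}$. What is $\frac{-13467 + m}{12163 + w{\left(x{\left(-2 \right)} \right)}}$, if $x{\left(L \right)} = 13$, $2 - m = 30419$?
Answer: $- \frac{65826}{18329} \approx -3.5914$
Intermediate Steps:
$m = -30417$ ($m = 2 - 30419 = -30417$)
$w{\left(X \right)} = \frac{X^{2}}{3}$
$\frac{-13467 + m}{12163 + w{\left(x{\left(-2 \right)} \right)}} = \frac{-13467 - 30417}{12163 + \frac{13^{2}}{3}} = - \frac{43884}{12163 + \frac{1}{3} \cdot 169} = - \frac{43884}{12163 + \frac{169}{3}} = - \frac{43884}{\frac{36658}{3}} = \left(-43884\right) \frac{3}{36658} = - \frac{65826}{18329}$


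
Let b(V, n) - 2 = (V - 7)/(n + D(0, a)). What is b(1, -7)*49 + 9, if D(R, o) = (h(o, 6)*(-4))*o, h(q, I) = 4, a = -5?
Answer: 7517/73 ≈ 102.97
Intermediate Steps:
D(R, o) = -16*o (D(R, o) = (4*(-4))*o = -16*o)
b(V, n) = 2 + (-7 + V)/(80 + n) (b(V, n) = 2 + (V - 7)/(n - 16*(-5)) = 2 + (-7 + V)/(n + 80) = 2 + (-7 + V)/(80 + n))
b(1, -7)*49 + 9 = ((153 + 1 + 2*(-7))/(80 - 7))*49 + 9 = ((153 + 1 - 14)/73)*49 + 9 = ((1/73)*140)*49 + 9 = (140/73)*49 + 9 = 6860/73 + 9 = 7517/73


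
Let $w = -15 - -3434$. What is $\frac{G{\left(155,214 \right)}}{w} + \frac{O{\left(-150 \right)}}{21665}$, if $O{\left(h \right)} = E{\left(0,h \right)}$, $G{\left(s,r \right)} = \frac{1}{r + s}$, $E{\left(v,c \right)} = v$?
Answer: $\frac{1}{1261611} \approx 7.9264 \cdot 10^{-7}$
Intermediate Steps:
$O{\left(h \right)} = 0$
$w = 3419$ ($w = -15 + 3434 = 3419$)
$\frac{G{\left(155,214 \right)}}{w} + \frac{O{\left(-150 \right)}}{21665} = \frac{1}{\left(214 + 155\right) 3419} + \frac{0}{21665} = \frac{1}{369} \cdot \frac{1}{3419} + 0 \cdot \frac{1}{21665} = \frac{1}{369} \cdot \frac{1}{3419} + 0 = \frac{1}{1261611} + 0 = \frac{1}{1261611}$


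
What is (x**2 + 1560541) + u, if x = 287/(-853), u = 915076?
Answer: 1801281292122/727609 ≈ 2.4756e+6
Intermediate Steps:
x = -287/853 (x = 287*(-1/853) = -287/853 ≈ -0.33646)
(x**2 + 1560541) + u = ((-287/853)**2 + 1560541) + 915076 = (82369/727609 + 1560541) + 915076 = 1135463758838/727609 + 915076 = 1801281292122/727609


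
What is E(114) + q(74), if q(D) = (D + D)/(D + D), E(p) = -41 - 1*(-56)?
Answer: 16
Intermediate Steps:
E(p) = 15 (E(p) = -41 + 56 = 15)
q(D) = 1 (q(D) = (2*D)/((2*D)) = (2*D)*(1/(2*D)) = 1)
E(114) + q(74) = 15 + 1 = 16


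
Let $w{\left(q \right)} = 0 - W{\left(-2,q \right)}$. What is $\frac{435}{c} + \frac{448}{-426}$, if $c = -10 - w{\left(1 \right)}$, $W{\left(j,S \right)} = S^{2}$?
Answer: $- \frac{10519}{213} \approx -49.385$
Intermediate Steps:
$w{\left(q \right)} = - q^{2}$ ($w{\left(q \right)} = 0 - q^{2} = - q^{2}$)
$c = -9$ ($c = -10 - - 1^{2} = -10 - \left(-1\right) 1 = -10 - -1 = -10 + 1 = -9$)
$\frac{435}{c} + \frac{448}{-426} = \frac{435}{-9} + \frac{448}{-426} = 435 \left(- \frac{1}{9}\right) + 448 \left(- \frac{1}{426}\right) = - \frac{145}{3} - \frac{224}{213} = - \frac{10519}{213}$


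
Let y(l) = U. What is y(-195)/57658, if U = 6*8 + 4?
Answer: 26/28829 ≈ 0.00090187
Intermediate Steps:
U = 52 (U = 48 + 4 = 52)
y(l) = 52
y(-195)/57658 = 52/57658 = 52*(1/57658) = 26/28829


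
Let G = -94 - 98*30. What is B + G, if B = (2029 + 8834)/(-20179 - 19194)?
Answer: -119468545/39373 ≈ -3034.3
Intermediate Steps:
B = -10863/39373 (B = 10863/(-39373) = 10863*(-1/39373) = -10863/39373 ≈ -0.27590)
G = -3034 (G = -94 - 2940 = -3034)
B + G = -10863/39373 - 3034 = -119468545/39373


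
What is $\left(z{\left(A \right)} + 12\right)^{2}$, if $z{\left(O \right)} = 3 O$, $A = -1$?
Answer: $81$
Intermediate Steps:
$\left(z{\left(A \right)} + 12\right)^{2} = \left(3 \left(-1\right) + 12\right)^{2} = \left(-3 + 12\right)^{2} = 9^{2} = 81$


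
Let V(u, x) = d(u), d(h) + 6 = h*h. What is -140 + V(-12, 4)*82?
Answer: 11176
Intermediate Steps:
d(h) = -6 + h**2 (d(h) = -6 + h*h = -6 + h**2)
V(u, x) = -6 + u**2
-140 + V(-12, 4)*82 = -140 + (-6 + (-12)**2)*82 = -140 + (-6 + 144)*82 = -140 + 138*82 = -140 + 11316 = 11176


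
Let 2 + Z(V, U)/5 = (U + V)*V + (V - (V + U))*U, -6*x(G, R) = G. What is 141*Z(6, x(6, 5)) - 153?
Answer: 18882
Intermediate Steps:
x(G, R) = -G/6
Z(V, U) = -10 - 5*U² + 5*V*(U + V) (Z(V, U) = -10 + 5*((U + V)*V + (V - (V + U))*U) = -10 + 5*(V*(U + V) + (V - (U + V))*U) = -10 + 5*(V*(U + V) + (V + (-U - V))*U) = -10 + 5*(V*(U + V) + (-U)*U) = -10 + 5*(V*(U + V) - U²) = -10 + 5*(-U² + V*(U + V)) = -10 + (-5*U² + 5*V*(U + V)) = -10 - 5*U² + 5*V*(U + V))
141*Z(6, x(6, 5)) - 153 = 141*(-10 - 5*(-⅙*6)² + 5*6² + 5*(-⅙*6)*6) - 153 = 141*(-10 - 5*(-1)² + 5*36 + 5*(-1)*6) - 153 = 141*(-10 - 5*1 + 180 - 30) - 153 = 141*(-10 - 5 + 180 - 30) - 153 = 141*135 - 153 = 19035 - 153 = 18882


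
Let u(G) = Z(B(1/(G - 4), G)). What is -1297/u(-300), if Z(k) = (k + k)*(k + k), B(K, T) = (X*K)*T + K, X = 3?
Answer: -29965888/808201 ≈ -37.077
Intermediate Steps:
B(K, T) = K + 3*K*T (B(K, T) = (3*K)*T + K = 3*K*T + K = K + 3*K*T)
Z(k) = 4*k² (Z(k) = (2*k)*(2*k) = 4*k²)
u(G) = 4*(1 + 3*G)²/(-4 + G)² (u(G) = 4*((1 + 3*G)/(G - 4))² = 4*((1 + 3*G)/(-4 + G))² = 4*((1 + 3*G)²/(-4 + G)²) = 4*(1 + 3*G)²/(-4 + G)²)
-1297/u(-300) = -1297*(-4 - 300)²/(4*(1 + 3*(-300))²) = -1297*23104/(1 - 900)² = -1297/(4*(-899)²*(1/92416)) = -1297/(4*808201*(1/92416)) = -1297/808201/23104 = -1297*23104/808201 = -29965888/808201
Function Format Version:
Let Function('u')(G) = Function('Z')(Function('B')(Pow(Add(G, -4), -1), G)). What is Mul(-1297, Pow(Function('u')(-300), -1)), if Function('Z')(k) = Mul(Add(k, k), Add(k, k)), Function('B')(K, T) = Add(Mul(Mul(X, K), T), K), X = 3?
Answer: Rational(-29965888, 808201) ≈ -37.077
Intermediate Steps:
Function('B')(K, T) = Add(K, Mul(3, K, T)) (Function('B')(K, T) = Add(Mul(Mul(3, K), T), K) = Add(Mul(3, K, T), K) = Add(K, Mul(3, K, T)))
Function('Z')(k) = Mul(4, Pow(k, 2)) (Function('Z')(k) = Mul(Mul(2, k), Mul(2, k)) = Mul(4, Pow(k, 2)))
Function('u')(G) = Mul(4, Pow(Add(1, Mul(3, G)), 2), Pow(Add(-4, G), -2)) (Function('u')(G) = Mul(4, Pow(Mul(Pow(Add(G, -4), -1), Add(1, Mul(3, G))), 2)) = Mul(4, Pow(Mul(Pow(Add(-4, G), -1), Add(1, Mul(3, G))), 2)) = Mul(4, Mul(Pow(Add(1, Mul(3, G)), 2), Pow(Add(-4, G), -2))) = Mul(4, Pow(Add(1, Mul(3, G)), 2), Pow(Add(-4, G), -2)))
Mul(-1297, Pow(Function('u')(-300), -1)) = Mul(-1297, Pow(Mul(4, Pow(Add(1, Mul(3, -300)), 2), Pow(Add(-4, -300), -2)), -1)) = Mul(-1297, Pow(Mul(4, Pow(Add(1, -900), 2), Pow(-304, -2)), -1)) = Mul(-1297, Pow(Mul(4, Pow(-899, 2), Rational(1, 92416)), -1)) = Mul(-1297, Pow(Mul(4, 808201, Rational(1, 92416)), -1)) = Mul(-1297, Pow(Rational(808201, 23104), -1)) = Mul(-1297, Rational(23104, 808201)) = Rational(-29965888, 808201)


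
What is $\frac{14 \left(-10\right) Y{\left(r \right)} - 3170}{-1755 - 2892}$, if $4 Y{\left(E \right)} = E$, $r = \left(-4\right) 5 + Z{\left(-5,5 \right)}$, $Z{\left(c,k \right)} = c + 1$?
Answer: $\frac{2330}{4647} \approx 0.5014$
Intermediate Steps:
$Z{\left(c,k \right)} = 1 + c$
$r = -24$ ($r = \left(-4\right) 5 + \left(1 - 5\right) = -20 - 4 = -24$)
$Y{\left(E \right)} = \frac{E}{4}$
$\frac{14 \left(-10\right) Y{\left(r \right)} - 3170}{-1755 - 2892} = \frac{14 \left(-10\right) \frac{1}{4} \left(-24\right) - 3170}{-1755 - 2892} = \frac{\left(-140\right) \left(-6\right) - 3170}{-4647} = \left(840 - 3170\right) \left(- \frac{1}{4647}\right) = \left(-2330\right) \left(- \frac{1}{4647}\right) = \frac{2330}{4647}$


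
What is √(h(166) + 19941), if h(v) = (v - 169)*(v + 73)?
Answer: 6*√534 ≈ 138.65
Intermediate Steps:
h(v) = (-169 + v)*(73 + v)
√(h(166) + 19941) = √((-12337 + 166² - 96*166) + 19941) = √((-12337 + 27556 - 15936) + 19941) = √(-717 + 19941) = √19224 = 6*√534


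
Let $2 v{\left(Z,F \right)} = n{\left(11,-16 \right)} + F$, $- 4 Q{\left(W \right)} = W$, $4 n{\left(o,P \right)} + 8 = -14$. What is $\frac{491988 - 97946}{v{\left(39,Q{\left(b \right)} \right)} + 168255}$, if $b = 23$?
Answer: $\frac{3152336}{1345995} \approx 2.342$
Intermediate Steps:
$n{\left(o,P \right)} = - \frac{11}{2}$ ($n{\left(o,P \right)} = -2 + \frac{1}{4} \left(-14\right) = -2 - \frac{7}{2} = - \frac{11}{2}$)
$Q{\left(W \right)} = - \frac{W}{4}$
$v{\left(Z,F \right)} = - \frac{11}{4} + \frac{F}{2}$ ($v{\left(Z,F \right)} = \frac{- \frac{11}{2} + F}{2} = - \frac{11}{4} + \frac{F}{2}$)
$\frac{491988 - 97946}{v{\left(39,Q{\left(b \right)} \right)} + 168255} = \frac{491988 - 97946}{\left(- \frac{11}{4} + \frac{\left(- \frac{1}{4}\right) 23}{2}\right) + 168255} = \frac{491988 - 97946}{\left(- \frac{11}{4} + \frac{1}{2} \left(- \frac{23}{4}\right)\right) + 168255} = \frac{491988 - 97946}{\left(- \frac{11}{4} - \frac{23}{8}\right) + 168255} = \frac{394042}{- \frac{45}{8} + 168255} = \frac{394042}{\frac{1345995}{8}} = 394042 \cdot \frac{8}{1345995} = \frac{3152336}{1345995}$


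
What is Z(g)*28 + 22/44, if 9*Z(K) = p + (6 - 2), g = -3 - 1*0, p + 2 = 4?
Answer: 115/6 ≈ 19.167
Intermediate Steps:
p = 2 (p = -2 + 4 = 2)
g = -3 (g = -3 + 0 = -3)
Z(K) = ⅔ (Z(K) = (2 + (6 - 2))/9 = (2 + 4)/9 = (⅑)*6 = ⅔)
Z(g)*28 + 22/44 = (⅔)*28 + 22/44 = 56/3 + 22*(1/44) = 56/3 + ½ = 115/6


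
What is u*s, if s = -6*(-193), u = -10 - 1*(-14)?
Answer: 4632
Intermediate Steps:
u = 4 (u = -10 + 14 = 4)
s = 1158
u*s = 4*1158 = 4632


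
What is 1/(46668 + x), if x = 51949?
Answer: 1/98617 ≈ 1.0140e-5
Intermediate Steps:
1/(46668 + x) = 1/(46668 + 51949) = 1/98617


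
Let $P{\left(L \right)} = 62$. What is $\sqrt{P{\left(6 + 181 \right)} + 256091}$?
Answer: $\sqrt{256153} \approx 506.12$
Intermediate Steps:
$\sqrt{P{\left(6 + 181 \right)} + 256091} = \sqrt{62 + 256091} = \sqrt{256153}$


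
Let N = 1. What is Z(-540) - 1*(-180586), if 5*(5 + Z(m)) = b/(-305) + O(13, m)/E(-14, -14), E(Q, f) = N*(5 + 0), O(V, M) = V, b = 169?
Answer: 275386649/1525 ≈ 1.8058e+5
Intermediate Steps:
E(Q, f) = 5 (E(Q, f) = 1*(5 + 0) = 1*5 = 5)
Z(m) = -7001/1525 (Z(m) = -5 + (169/(-305) + 13/5)/5 = -5 + (169*(-1/305) + 13*(1/5))/5 = -5 + (-169/305 + 13/5)/5 = -5 + (1/5)*(624/305) = -5 + 624/1525 = -7001/1525)
Z(-540) - 1*(-180586) = -7001/1525 - 1*(-180586) = -7001/1525 + 180586 = 275386649/1525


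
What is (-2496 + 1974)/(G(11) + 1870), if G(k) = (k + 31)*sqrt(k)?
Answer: -22185/79034 + 5481*sqrt(11)/869374 ≈ -0.25979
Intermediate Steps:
G(k) = sqrt(k)*(31 + k) (G(k) = (31 + k)*sqrt(k) = sqrt(k)*(31 + k))
(-2496 + 1974)/(G(11) + 1870) = (-2496 + 1974)/(sqrt(11)*(31 + 11) + 1870) = -522/(sqrt(11)*42 + 1870) = -522/(42*sqrt(11) + 1870) = -522/(1870 + 42*sqrt(11))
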